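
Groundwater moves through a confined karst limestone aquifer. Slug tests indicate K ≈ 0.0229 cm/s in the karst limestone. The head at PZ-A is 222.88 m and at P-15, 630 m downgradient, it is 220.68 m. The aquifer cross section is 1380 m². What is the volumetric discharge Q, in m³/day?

Convert K: 0.0229 cm/s × 864 = 19.79 m/day.
Hydraulic gradient i = (222.88 − 220.68) / 630 = 2.2 / 630 = 0.003492.
Darcy's law: Q = K · A · i = 19.79 × 1380 × 0.003492 = 95.35 m³/day.

95.3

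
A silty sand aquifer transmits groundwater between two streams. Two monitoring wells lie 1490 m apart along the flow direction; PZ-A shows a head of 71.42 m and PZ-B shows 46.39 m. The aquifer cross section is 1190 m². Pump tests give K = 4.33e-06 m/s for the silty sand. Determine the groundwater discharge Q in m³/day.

Convert K: 4.33e-06 m/s × 86400 = 0.3741 m/day.
Hydraulic gradient i = (71.42 − 46.39) / 1490 = 25.03 / 1490 = 0.01680.
Darcy's law: Q = K · A · i = 0.3741 × 1190 × 0.01680 = 7.479 m³/day.

7.48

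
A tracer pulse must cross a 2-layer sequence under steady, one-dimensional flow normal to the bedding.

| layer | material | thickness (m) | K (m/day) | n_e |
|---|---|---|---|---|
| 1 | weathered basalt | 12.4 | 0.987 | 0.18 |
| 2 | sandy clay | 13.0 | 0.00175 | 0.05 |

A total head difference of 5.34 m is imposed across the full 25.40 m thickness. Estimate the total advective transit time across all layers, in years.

11.0

With flow normal to the layers, continuity requires the same specific discharge q through every layer.
Σ(b_i/K_i) = 12.4/0.987 + 13.0/0.00175 = 7441 d.
q = Δh / Σ(b_i/K_i) = 5.34 / 7441 = 0.0007176 m/day.
In each layer the seepage velocity is v_i = q/n_i, so the layer transit time is t_i = b_i·n_i / q:
  layer 1 (weathered basalt): t_1 = 12.4 × 0.18 / 0.0007176 = 3110 d
  layer 2 (sandy clay): t_2 = 13.0 × 0.05 / 0.0007176 = 905.8 d
Total t = Σ t_i = 4016 days = 11.00 years.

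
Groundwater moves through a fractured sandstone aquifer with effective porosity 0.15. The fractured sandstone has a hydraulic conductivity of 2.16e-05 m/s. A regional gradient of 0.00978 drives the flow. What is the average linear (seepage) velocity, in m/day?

0.122

Convert K: 2.16e-05 m/s × 86400 = 1.866 m/day.
Hydraulic gradient i = 0.00978.
Darcy flux q = K · i = 1.866 × 0.009780 = 0.01825 m/day.
Seepage velocity v = q / n_e = 0.01825 / 0.15 = 0.1217 m/day.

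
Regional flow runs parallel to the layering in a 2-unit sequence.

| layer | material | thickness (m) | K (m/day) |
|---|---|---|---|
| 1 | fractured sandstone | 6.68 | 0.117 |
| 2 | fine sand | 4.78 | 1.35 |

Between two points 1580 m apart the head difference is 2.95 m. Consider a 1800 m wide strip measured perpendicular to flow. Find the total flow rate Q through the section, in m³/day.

24.3

Flow is parallel to layering, so each bed carries its own Darcy discharge and the transmissivities add.
Σ(K_i·b_i) = 0.117×6.68 + 1.35×4.78 = 7.235 m²/day.
Hydraulic gradient i = Δh / L = 2.95 / 1580 = 0.001867.
Q = Σ(K_i·b_i) · W · i = 7.235 × 1800 × 0.001867 = 24.31 m³/day.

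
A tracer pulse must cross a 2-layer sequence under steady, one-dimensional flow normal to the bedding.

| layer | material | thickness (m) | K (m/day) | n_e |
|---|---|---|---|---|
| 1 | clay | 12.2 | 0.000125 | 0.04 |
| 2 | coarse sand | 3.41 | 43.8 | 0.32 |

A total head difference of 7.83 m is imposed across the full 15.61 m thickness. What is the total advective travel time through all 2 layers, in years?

53.9

With flow normal to the layers, continuity requires the same specific discharge q through every layer.
Σ(b_i/K_i) = 12.2/0.000125 + 3.41/43.8 = 97600 d.
q = Δh / Σ(b_i/K_i) = 7.83 / 97600 = 8.023e-05 m/day.
In each layer the seepage velocity is v_i = q/n_i, so the layer transit time is t_i = b_i·n_i / q:
  layer 1 (clay): t_1 = 12.2 × 0.04 / 8.023e-05 = 6083 d
  layer 2 (coarse sand): t_2 = 3.41 × 0.32 / 8.023e-05 = 13602 d
Total t = Σ t_i = 19685 days = 53.89 years.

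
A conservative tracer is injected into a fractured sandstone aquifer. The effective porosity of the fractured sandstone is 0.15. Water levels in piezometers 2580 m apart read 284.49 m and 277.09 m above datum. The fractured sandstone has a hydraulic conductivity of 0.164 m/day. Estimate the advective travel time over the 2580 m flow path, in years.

2250

Hydraulic gradient i = (284.49 − 277.09) / 2580 = 7.4 / 2580 = 0.002868.
Darcy flux q = K · i = 0.1640 × 0.002868 = 0.0004704 m/day.
Seepage velocity v = q / n_e = 0.0004704 / 0.15 = 0.003136 m/day.
Travel time t = L / v = 2580 / 0.003136 = 8.227e+05 days = 2253 years.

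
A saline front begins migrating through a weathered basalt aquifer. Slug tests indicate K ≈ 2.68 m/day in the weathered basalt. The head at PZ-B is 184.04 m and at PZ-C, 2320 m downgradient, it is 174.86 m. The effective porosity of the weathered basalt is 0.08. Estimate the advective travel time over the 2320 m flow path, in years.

47.9

Hydraulic gradient i = (184.04 − 174.86) / 2320 = 9.18 / 2320 = 0.003957.
Darcy flux q = K · i = 2.680 × 0.003957 = 0.01060 m/day.
Seepage velocity v = q / n_e = 0.01060 / 0.08 = 0.1326 m/day.
Travel time t = L / v = 2320 / 0.1326 = 17502 days = 47.92 years.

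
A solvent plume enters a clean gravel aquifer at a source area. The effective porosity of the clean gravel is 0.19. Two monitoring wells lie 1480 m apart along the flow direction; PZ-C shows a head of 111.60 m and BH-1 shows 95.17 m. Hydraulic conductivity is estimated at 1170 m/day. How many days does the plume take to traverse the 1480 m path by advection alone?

21.6

Hydraulic gradient i = (111.60 − 95.17) / 1480 = 16.43 / 1480 = 0.01110.
Darcy flux q = K · i = 1170 × 0.01110 = 12.99 m/day.
Seepage velocity v = q / n_e = 12.99 / 0.19 = 68.36 m/day.
Travel time t = L / v = 1480 / 68.36 = 21.65 days.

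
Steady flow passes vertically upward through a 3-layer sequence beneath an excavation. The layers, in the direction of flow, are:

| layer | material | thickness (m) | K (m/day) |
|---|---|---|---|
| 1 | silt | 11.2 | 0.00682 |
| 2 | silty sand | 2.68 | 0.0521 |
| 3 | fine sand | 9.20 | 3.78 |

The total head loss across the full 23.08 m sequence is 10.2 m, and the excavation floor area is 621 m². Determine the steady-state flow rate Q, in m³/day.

Flow is perpendicular to layering, so the layers act in series and the equivalent K is the thickness-weighted harmonic mean.
Total thickness L = 11.2 + 2.68 + 9.20 = 23.08 m.
Σ(b_i/K_i) = 11.2/0.00682 + 2.68/0.0521 + 9.20/3.78 = 1696 d.
K_eq = L / Σ(b_i/K_i) = 23.08 / 1696 = 0.01361 m/day.
Q = K_eq · A · (Δh/L) = 0.01361 × 621 × (10.2/23.08) = 3.735 m³/day.

3.73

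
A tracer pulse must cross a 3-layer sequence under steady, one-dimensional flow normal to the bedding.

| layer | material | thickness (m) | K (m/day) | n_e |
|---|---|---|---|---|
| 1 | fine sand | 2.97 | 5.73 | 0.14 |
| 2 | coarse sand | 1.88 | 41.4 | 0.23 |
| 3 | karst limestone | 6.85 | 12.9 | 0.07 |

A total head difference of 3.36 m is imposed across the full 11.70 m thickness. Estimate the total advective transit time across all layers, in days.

With flow normal to the layers, continuity requires the same specific discharge q through every layer.
Σ(b_i/K_i) = 2.97/5.73 + 1.88/41.4 + 6.85/12.9 = 1.095 d.
q = Δh / Σ(b_i/K_i) = 3.36 / 1.095 = 3.069 m/day.
In each layer the seepage velocity is v_i = q/n_i, so the layer transit time is t_i = b_i·n_i / q:
  layer 1 (fine sand): t_1 = 2.97 × 0.14 / 3.069 = 0.1355 d
  layer 2 (coarse sand): t_2 = 1.88 × 0.23 / 3.069 = 0.1409 d
  layer 3 (karst limestone): t_3 = 6.85 × 0.07 / 3.069 = 0.1562 d
Total t = Σ t_i = 0.4326 days.

0.433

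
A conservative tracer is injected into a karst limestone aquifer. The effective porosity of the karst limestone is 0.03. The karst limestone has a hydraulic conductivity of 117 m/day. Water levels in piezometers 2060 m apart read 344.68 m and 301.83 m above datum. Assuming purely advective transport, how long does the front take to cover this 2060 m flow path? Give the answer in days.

Hydraulic gradient i = (344.68 − 301.83) / 2060 = 42.85 / 2060 = 0.02080.
Darcy flux q = K · i = 117.0 × 0.02080 = 2.434 m/day.
Seepage velocity v = q / n_e = 2.434 / 0.03 = 81.12 m/day.
Travel time t = L / v = 2060 / 81.12 = 25.39 days.

25.4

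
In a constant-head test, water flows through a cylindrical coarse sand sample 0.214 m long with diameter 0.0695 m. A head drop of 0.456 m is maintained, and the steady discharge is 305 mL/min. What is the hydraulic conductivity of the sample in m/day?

54.3

Cross-sectional area A = π·(d/2)² = π × (0.0695/2)² = 0.003794 m².
Convert discharge: 305 mL/min = 5.083e-06 m³/s.
Darcy's law rearranged: K = Q·L / (A·Δh) = 5.083e-06 × 0.214 / (0.003794 × 0.456) = 0.0006288 m/s = 54.33 m/day.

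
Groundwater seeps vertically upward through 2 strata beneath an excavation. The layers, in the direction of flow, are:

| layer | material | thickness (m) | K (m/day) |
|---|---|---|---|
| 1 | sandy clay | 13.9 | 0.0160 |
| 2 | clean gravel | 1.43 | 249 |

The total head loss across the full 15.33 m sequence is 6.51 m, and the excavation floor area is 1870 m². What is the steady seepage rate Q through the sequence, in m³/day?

Flow is perpendicular to layering, so the layers act in series and the equivalent K is the thickness-weighted harmonic mean.
Total thickness L = 13.9 + 1.43 = 15.33 m.
Σ(b_i/K_i) = 13.9/0.0160 + 1.43/249 = 868.8 d.
K_eq = L / Σ(b_i/K_i) = 15.33 / 868.8 = 0.01765 m/day.
Q = K_eq · A · (Δh/L) = 0.01765 × 1870 × (6.51/15.33) = 14.01 m³/day.

14.0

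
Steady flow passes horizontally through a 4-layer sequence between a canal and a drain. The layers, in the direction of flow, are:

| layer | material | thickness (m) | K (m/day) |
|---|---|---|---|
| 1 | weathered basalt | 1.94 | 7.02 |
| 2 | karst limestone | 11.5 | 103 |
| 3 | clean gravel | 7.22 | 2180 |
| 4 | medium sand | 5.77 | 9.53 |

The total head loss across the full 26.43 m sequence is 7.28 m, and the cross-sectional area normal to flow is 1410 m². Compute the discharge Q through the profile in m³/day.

Flow is perpendicular to layering, so the layers act in series and the equivalent K is the thickness-weighted harmonic mean.
Total thickness L = 1.94 + 11.5 + 7.22 + 5.77 = 26.43 m.
Σ(b_i/K_i) = 1.94/7.02 + 11.5/103 + 7.22/2180 + 5.77/9.53 = 0.9968 d.
K_eq = L / Σ(b_i/K_i) = 26.43 / 0.9968 = 26.52 m/day.
Q = K_eq · A · (Δh/L) = 26.52 × 1410 × (7.28/26.43) = 10298 m³/day.

10300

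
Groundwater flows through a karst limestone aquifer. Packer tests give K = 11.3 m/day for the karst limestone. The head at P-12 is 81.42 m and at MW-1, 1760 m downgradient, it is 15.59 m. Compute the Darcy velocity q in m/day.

0.423

Hydraulic gradient i = (81.42 − 15.59) / 1760 = 65.83 / 1760 = 0.03740.
Specific discharge q = K · i = 11.30 × 0.03740 = 0.4227 m/day.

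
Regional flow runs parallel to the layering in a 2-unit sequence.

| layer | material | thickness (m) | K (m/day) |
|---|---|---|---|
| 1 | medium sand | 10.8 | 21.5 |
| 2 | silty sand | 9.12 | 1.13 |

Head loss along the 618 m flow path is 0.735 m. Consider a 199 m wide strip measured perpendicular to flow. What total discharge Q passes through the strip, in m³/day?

Flow is parallel to layering, so each bed carries its own Darcy discharge and the transmissivities add.
Σ(K_i·b_i) = 21.5×10.8 + 1.13×9.12 = 242.5 m²/day.
Hydraulic gradient i = Δh / L = 0.735 / 618 = 0.001189.
Q = Σ(K_i·b_i) · W · i = 242.5 × 199 × 0.001189 = 57.39 m³/day.

57.4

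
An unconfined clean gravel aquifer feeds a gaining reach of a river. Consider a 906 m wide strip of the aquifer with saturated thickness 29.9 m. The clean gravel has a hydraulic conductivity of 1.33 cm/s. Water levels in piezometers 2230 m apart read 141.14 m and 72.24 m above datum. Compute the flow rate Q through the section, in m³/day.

962000

Convert K: 1.33 cm/s × 864 = 1149 m/day.
Cross-sectional area A = 906 × 29.9 = 27089 m².
Hydraulic gradient i = (141.14 − 72.24) / 2230 = 68.9 / 2230 = 0.03090.
Darcy's law: Q = K · A · i = 1149 × 27089 × 0.03090 = 9.618e+05 m³/day.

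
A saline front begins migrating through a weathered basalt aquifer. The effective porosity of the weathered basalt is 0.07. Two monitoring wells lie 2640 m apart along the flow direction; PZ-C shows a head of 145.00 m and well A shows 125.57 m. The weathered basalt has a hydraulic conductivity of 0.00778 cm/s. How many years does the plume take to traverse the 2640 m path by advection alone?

Convert K: 0.00778 cm/s × 864 = 6.722 m/day.
Hydraulic gradient i = (145.00 − 125.57) / 2640 = 19.43 / 2640 = 0.007360.
Darcy flux q = K · i = 6.722 × 0.007360 = 0.04947 m/day.
Seepage velocity v = q / n_e = 0.04947 / 0.07 = 0.7067 m/day.
Travel time t = L / v = 2640 / 0.7067 = 3735 days = 10.23 years.

10.2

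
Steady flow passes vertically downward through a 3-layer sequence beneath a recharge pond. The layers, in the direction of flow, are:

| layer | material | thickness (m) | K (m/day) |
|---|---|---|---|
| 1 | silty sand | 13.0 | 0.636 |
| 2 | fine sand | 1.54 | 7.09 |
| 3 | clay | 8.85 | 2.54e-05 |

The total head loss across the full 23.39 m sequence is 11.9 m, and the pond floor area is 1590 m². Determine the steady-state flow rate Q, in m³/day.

Flow is perpendicular to layering, so the layers act in series and the equivalent K is the thickness-weighted harmonic mean.
Total thickness L = 13.0 + 1.54 + 8.85 = 23.39 m.
Σ(b_i/K_i) = 13.0/0.636 + 1.54/7.09 + 8.85/2.54e-05 = 3.484e+05 d.
K_eq = L / Σ(b_i/K_i) = 23.39 / 3.484e+05 = 6.713e-05 m/day.
Q = K_eq · A · (Δh/L) = 6.713e-05 × 1590 × (11.9/23.39) = 0.05430 m³/day.

0.0543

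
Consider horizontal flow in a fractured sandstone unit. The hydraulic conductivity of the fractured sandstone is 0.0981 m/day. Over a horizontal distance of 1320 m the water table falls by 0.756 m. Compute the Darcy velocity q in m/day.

5.62e-05

Hydraulic gradient i = Δh / L = 0.756 / 1320 = 0.0005727.
Specific discharge q = K · i = 0.09810 × 0.0005727 = 5.618e-05 m/day.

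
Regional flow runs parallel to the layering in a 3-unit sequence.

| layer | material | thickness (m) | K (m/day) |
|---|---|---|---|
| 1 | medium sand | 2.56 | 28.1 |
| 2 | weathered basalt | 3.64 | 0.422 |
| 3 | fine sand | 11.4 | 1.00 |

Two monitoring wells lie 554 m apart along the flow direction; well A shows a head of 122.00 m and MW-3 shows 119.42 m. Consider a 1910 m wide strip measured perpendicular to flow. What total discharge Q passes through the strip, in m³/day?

Flow is parallel to layering, so each bed carries its own Darcy discharge and the transmissivities add.
Σ(K_i·b_i) = 28.1×2.56 + 0.422×3.64 + 1.00×11.4 = 84.87 m²/day.
Hydraulic gradient i = (122.00 − 119.42) / 554 = 2.58 / 554 = 0.004657.
Q = Σ(K_i·b_i) · W · i = 84.87 × 1910 × 0.004657 = 754.9 m³/day.

755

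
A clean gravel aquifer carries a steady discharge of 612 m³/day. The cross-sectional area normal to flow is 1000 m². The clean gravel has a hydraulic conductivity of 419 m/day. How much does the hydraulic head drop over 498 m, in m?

0.727

From Q = K·A·i, i = Q / (K·A) = 612 / (419.0 × 1000) = 0.001461.
Head loss Δh = i · L = 0.001461 × 498 = 0.7274 m.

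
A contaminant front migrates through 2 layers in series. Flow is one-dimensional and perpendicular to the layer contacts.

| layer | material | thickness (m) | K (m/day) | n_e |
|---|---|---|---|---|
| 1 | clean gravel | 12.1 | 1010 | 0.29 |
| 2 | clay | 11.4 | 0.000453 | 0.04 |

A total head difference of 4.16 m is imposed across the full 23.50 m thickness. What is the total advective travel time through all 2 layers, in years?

65.7

With flow normal to the layers, continuity requires the same specific discharge q through every layer.
Σ(b_i/K_i) = 12.1/1010 + 11.4/0.000453 = 25166 d.
q = Δh / Σ(b_i/K_i) = 4.16 / 25166 = 0.0001653 m/day.
In each layer the seepage velocity is v_i = q/n_i, so the layer transit time is t_i = b_i·n_i / q:
  layer 1 (clean gravel): t_1 = 12.1 × 0.29 / 0.0001653 = 21227 d
  layer 2 (clay): t_2 = 11.4 × 0.04 / 0.0001653 = 2759 d
Total t = Σ t_i = 23986 days = 65.67 years.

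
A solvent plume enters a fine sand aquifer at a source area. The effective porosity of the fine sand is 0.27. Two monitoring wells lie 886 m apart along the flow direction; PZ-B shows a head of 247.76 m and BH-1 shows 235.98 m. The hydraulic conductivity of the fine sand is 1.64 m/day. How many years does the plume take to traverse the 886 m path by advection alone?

30.0

Hydraulic gradient i = (247.76 − 235.98) / 886 = 11.78 / 886 = 0.01330.
Darcy flux q = K · i = 1.640 × 0.01330 = 0.02180 m/day.
Seepage velocity v = q / n_e = 0.02180 / 0.27 = 0.08076 m/day.
Travel time t = L / v = 886 / 0.08076 = 10971 days = 30.04 years.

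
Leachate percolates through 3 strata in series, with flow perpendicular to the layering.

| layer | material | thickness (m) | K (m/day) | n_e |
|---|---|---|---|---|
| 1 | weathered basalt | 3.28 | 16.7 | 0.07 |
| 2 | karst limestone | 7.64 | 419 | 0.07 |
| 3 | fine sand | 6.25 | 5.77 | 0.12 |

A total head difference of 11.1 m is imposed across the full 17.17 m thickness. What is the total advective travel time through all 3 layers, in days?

0.177

With flow normal to the layers, continuity requires the same specific discharge q through every layer.
Σ(b_i/K_i) = 3.28/16.7 + 7.64/419 + 6.25/5.77 = 1.298 d.
q = Δh / Σ(b_i/K_i) = 11.1 / 1.298 = 8.553 m/day.
In each layer the seepage velocity is v_i = q/n_i, so the layer transit time is t_i = b_i·n_i / q:
  layer 1 (weathered basalt): t_1 = 3.28 × 0.07 / 8.553 = 0.02685 d
  layer 2 (karst limestone): t_2 = 7.64 × 0.07 / 8.553 = 0.06253 d
  layer 3 (fine sand): t_3 = 6.25 × 0.12 / 8.553 = 0.08769 d
Total t = Σ t_i = 0.1771 days.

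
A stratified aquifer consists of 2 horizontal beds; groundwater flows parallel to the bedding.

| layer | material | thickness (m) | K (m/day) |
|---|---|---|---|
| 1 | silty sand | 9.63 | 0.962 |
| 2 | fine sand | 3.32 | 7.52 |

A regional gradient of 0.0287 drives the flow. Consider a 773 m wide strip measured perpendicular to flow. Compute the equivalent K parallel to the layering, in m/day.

Flow is parallel to layering, so each bed carries its own Darcy discharge and the transmissivities add.
Σ(K_i·b_i) = 0.962×9.63 + 7.52×3.32 = 34.23 m²/day.
Total thickness b = 12.95 m, so K_eq = Σ(K_i·b_i)/b = 2.643 m/day.

2.64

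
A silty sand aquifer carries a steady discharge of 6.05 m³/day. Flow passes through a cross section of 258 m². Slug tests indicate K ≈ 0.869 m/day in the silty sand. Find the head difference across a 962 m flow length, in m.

From Q = K·A·i, i = Q / (K·A) = 6.05 / (0.8690 × 258.0) = 0.02698.
Head loss Δh = i · L = 0.02698 × 962 = 25.96 m.

26.0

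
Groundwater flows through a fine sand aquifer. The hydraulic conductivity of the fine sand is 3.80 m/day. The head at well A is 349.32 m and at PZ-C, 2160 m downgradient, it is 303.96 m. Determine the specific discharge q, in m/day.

Hydraulic gradient i = (349.32 − 303.96) / 2160 = 45.36 / 2160 = 0.02100.
Specific discharge q = K · i = 3.800 × 0.02100 = 0.07980 m/day.

0.0798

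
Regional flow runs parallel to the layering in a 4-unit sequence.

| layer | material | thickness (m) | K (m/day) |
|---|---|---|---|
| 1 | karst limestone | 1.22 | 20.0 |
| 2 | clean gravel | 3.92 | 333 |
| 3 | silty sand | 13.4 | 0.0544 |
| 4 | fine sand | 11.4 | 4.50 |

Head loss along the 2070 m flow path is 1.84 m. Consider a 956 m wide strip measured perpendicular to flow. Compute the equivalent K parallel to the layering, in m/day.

Flow is parallel to layering, so each bed carries its own Darcy discharge and the transmissivities add.
Σ(K_i·b_i) = 20.0×1.22 + 333×3.92 + 0.0544×13.4 + 4.50×11.4 = 1382 m²/day.
Total thickness b = 29.94 m, so K_eq = Σ(K_i·b_i)/b = 46.15 m/day.

46.2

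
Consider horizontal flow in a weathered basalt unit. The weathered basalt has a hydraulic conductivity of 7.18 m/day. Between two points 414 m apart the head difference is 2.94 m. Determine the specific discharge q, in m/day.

Hydraulic gradient i = Δh / L = 2.94 / 414 = 0.007101.
Specific discharge q = K · i = 7.180 × 0.007101 = 0.05099 m/day.

0.0510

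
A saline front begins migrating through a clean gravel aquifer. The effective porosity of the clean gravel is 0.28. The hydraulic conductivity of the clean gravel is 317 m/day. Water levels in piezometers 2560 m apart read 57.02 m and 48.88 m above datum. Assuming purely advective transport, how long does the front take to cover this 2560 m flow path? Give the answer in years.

1.95

Hydraulic gradient i = (57.02 − 48.88) / 2560 = 8.14 / 2560 = 0.003180.
Darcy flux q = K · i = 317.0 × 0.003180 = 1.008 m/day.
Seepage velocity v = q / n_e = 1.008 / 0.28 = 3.600 m/day.
Travel time t = L / v = 2560 / 3.600 = 711.1 days = 1.947 years.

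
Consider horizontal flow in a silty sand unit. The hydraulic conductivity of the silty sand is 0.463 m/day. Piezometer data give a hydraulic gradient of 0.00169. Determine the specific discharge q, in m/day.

Hydraulic gradient i = 0.00169.
Specific discharge q = K · i = 0.4630 × 0.001690 = 0.0007825 m/day.

0.000782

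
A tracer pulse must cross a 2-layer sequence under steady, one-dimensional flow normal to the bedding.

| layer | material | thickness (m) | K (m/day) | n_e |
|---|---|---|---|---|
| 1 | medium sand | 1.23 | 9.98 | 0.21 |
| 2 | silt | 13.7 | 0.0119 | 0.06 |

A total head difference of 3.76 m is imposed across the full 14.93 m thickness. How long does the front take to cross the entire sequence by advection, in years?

0.906

With flow normal to the layers, continuity requires the same specific discharge q through every layer.
Σ(b_i/K_i) = 1.23/9.98 + 13.7/0.0119 = 1151 d.
q = Δh / Σ(b_i/K_i) = 3.76 / 1151 = 0.003266 m/day.
In each layer the seepage velocity is v_i = q/n_i, so the layer transit time is t_i = b_i·n_i / q:
  layer 1 (medium sand): t_1 = 1.23 × 0.21 / 0.003266 = 79.10 d
  layer 2 (silt): t_2 = 13.7 × 0.06 / 0.003266 = 251.7 d
Total t = Σ t_i = 330.8 days = 0.9057 years.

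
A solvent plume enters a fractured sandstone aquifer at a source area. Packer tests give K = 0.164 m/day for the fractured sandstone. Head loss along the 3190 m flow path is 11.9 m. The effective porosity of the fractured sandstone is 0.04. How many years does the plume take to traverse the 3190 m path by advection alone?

571

Hydraulic gradient i = Δh / L = 11.9 / 3190 = 0.003730.
Darcy flux q = K · i = 0.1640 × 0.003730 = 0.0006118 m/day.
Seepage velocity v = q / n_e = 0.0006118 / 0.04 = 0.01529 m/day.
Travel time t = L / v = 3190 / 0.01529 = 2.086e+05 days = 571.0 years.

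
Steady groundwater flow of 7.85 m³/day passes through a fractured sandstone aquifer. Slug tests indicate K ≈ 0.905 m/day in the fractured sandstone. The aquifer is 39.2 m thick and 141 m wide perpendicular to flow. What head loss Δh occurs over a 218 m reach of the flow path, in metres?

0.342

Cross-sectional area A = 141 × 39.2 = 5527 m².
From Q = K·A·i, i = Q / (K·A) = 7.85 / (0.9050 × 5527) = 0.001569.
Head loss Δh = i · L = 0.001569 × 218 = 0.3421 m.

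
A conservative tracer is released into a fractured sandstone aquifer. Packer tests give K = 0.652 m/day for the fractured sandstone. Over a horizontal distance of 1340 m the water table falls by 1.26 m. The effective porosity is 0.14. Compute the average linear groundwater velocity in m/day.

0.00438

Hydraulic gradient i = Δh / L = 1.26 / 1340 = 0.0009403.
Darcy flux q = K · i = 0.6520 × 0.0009403 = 0.0006131 m/day.
Seepage velocity v = q / n_e = 0.0006131 / 0.14 = 0.004379 m/day.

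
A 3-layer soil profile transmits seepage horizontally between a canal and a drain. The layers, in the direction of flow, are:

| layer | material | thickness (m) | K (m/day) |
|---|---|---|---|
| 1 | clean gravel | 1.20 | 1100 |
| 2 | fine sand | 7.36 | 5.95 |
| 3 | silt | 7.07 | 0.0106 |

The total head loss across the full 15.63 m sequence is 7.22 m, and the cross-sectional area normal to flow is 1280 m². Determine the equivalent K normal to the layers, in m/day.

Flow is perpendicular to layering, so the layers act in series and the equivalent K is the thickness-weighted harmonic mean.
Total thickness L = 1.20 + 7.36 + 7.07 = 15.63 m.
Σ(b_i/K_i) = 1.20/1100 + 7.36/5.95 + 7.07/0.0106 = 668.2 d.
K_eq = L / Σ(b_i/K_i) = 15.63 / 668.2 = 0.02339 m/day.

0.0234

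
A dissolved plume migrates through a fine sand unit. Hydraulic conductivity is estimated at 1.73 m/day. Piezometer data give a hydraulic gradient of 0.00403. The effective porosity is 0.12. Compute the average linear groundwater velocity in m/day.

0.0581

Hydraulic gradient i = 0.00403.
Darcy flux q = K · i = 1.730 × 0.004030 = 0.006972 m/day.
Seepage velocity v = q / n_e = 0.006972 / 0.12 = 0.05810 m/day.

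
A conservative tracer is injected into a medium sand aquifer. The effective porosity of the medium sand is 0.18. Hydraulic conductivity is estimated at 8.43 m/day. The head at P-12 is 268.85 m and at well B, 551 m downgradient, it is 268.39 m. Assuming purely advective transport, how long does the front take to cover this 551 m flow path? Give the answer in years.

38.6

Hydraulic gradient i = (268.85 − 268.39) / 551 = 0.46 / 551 = 0.0008348.
Darcy flux q = K · i = 8.430 × 0.0008348 = 0.007038 m/day.
Seepage velocity v = q / n_e = 0.007038 / 0.18 = 0.03910 m/day.
Travel time t = L / v = 551 / 0.03910 = 14093 days = 38.58 years.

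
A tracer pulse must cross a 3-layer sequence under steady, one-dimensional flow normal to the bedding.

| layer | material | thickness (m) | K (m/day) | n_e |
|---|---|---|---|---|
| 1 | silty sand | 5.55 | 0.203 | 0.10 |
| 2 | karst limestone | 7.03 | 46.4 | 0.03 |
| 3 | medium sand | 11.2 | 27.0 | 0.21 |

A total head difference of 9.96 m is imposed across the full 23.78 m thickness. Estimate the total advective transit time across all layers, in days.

With flow normal to the layers, continuity requires the same specific discharge q through every layer.
Σ(b_i/K_i) = 5.55/0.203 + 7.03/46.4 + 11.2/27.0 = 27.91 d.
q = Δh / Σ(b_i/K_i) = 9.96 / 27.91 = 0.3569 m/day.
In each layer the seepage velocity is v_i = q/n_i, so the layer transit time is t_i = b_i·n_i / q:
  layer 1 (silty sand): t_1 = 5.55 × 0.10 / 0.3569 = 1.555 d
  layer 2 (karst limestone): t_2 = 7.03 × 0.03 / 0.3569 = 0.5909 d
  layer 3 (medium sand): t_3 = 11.2 × 0.21 / 0.3569 = 6.590 d
Total t = Σ t_i = 8.736 days.

8.74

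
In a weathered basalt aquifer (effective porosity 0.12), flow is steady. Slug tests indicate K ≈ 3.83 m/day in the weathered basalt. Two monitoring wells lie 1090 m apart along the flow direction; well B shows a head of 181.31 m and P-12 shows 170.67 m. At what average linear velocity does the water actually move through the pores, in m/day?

0.312

Hydraulic gradient i = (181.31 − 170.67) / 1090 = 10.64 / 1090 = 0.009761.
Darcy flux q = K · i = 3.830 × 0.009761 = 0.03739 m/day.
Seepage velocity v = q / n_e = 0.03739 / 0.12 = 0.3116 m/day.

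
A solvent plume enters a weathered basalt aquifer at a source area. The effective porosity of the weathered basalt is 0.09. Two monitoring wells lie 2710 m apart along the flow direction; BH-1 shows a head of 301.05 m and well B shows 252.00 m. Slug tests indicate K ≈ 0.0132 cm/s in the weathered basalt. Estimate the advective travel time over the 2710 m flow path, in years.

3.23

Convert K: 0.0132 cm/s × 864 = 11.40 m/day.
Hydraulic gradient i = (301.05 − 252.00) / 2710 = 49.05 / 2710 = 0.01810.
Darcy flux q = K · i = 11.40 × 0.01810 = 0.2064 m/day.
Seepage velocity v = q / n_e = 0.2064 / 0.09 = 2.294 m/day.
Travel time t = L / v = 2710 / 2.294 = 1182 days = 3.235 years.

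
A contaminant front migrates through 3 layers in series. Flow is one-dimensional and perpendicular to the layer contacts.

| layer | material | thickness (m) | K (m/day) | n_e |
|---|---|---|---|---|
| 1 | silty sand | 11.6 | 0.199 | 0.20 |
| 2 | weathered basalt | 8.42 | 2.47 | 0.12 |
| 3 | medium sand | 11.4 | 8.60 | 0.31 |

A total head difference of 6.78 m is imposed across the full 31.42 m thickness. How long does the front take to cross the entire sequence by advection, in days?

With flow normal to the layers, continuity requires the same specific discharge q through every layer.
Σ(b_i/K_i) = 11.6/0.199 + 8.42/2.47 + 11.4/8.60 = 63.03 d.
q = Δh / Σ(b_i/K_i) = 6.78 / 63.03 = 0.1076 m/day.
In each layer the seepage velocity is v_i = q/n_i, so the layer transit time is t_i = b_i·n_i / q:
  layer 1 (silty sand): t_1 = 11.6 × 0.20 / 0.1076 = 21.57 d
  layer 2 (weathered basalt): t_2 = 8.42 × 0.12 / 0.1076 = 9.393 d
  layer 3 (medium sand): t_3 = 11.4 × 0.31 / 0.1076 = 32.85 d
Total t = Σ t_i = 63.81 days.

63.8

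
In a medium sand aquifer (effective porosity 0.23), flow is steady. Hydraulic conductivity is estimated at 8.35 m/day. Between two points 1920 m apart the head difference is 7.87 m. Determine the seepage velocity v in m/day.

0.149

Hydraulic gradient i = Δh / L = 7.87 / 1920 = 0.004099.
Darcy flux q = K · i = 8.350 × 0.004099 = 0.03423 m/day.
Seepage velocity v = q / n_e = 0.03423 / 0.23 = 0.1488 m/day.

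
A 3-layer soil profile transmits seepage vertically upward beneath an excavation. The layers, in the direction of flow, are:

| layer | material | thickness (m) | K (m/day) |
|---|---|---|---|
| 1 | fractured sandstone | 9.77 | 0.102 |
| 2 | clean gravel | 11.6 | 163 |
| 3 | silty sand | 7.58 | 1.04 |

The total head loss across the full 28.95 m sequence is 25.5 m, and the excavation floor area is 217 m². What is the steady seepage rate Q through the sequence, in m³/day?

Flow is perpendicular to layering, so the layers act in series and the equivalent K is the thickness-weighted harmonic mean.
Total thickness L = 9.77 + 11.6 + 7.58 = 28.95 m.
Σ(b_i/K_i) = 9.77/0.102 + 11.6/163 + 7.58/1.04 = 103.1 d.
K_eq = L / Σ(b_i/K_i) = 28.95 / 103.1 = 0.2807 m/day.
Q = K_eq · A · (Δh/L) = 0.2807 × 217 × (25.5/28.95) = 53.65 m³/day.

53.6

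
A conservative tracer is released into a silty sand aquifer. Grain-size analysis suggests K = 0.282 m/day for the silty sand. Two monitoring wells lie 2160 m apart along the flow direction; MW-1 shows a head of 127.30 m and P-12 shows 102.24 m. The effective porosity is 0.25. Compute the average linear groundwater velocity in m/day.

Hydraulic gradient i = (127.30 − 102.24) / 2160 = 25.06 / 2160 = 0.01160.
Darcy flux q = K · i = 0.2820 × 0.01160 = 0.003272 m/day.
Seepage velocity v = q / n_e = 0.003272 / 0.25 = 0.01309 m/day.

0.0131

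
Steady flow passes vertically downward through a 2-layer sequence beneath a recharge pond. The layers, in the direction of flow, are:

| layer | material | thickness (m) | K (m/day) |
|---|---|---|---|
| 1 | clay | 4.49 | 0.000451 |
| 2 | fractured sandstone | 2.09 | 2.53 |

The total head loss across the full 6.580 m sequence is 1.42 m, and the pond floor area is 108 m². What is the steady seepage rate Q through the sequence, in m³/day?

Flow is perpendicular to layering, so the layers act in series and the equivalent K is the thickness-weighted harmonic mean.
Total thickness L = 4.49 + 2.09 = 6.580 m.
Σ(b_i/K_i) = 4.49/0.000451 + 2.09/2.53 = 9956 d.
K_eq = L / Σ(b_i/K_i) = 6.580 / 9956 = 0.0006609 m/day.
Q = K_eq · A · (Δh/L) = 0.0006609 × 108 × (1.42/6.580) = 0.01540 m³/day.

0.0154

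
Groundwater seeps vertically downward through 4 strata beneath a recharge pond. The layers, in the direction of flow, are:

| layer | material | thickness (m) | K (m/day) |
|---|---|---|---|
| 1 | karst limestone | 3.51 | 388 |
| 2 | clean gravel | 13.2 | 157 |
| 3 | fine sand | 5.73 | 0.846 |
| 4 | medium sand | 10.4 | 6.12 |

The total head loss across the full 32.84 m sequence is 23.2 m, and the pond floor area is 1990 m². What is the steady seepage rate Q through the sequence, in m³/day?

Flow is perpendicular to layering, so the layers act in series and the equivalent K is the thickness-weighted harmonic mean.
Total thickness L = 3.51 + 13.2 + 5.73 + 10.4 = 32.84 m.
Σ(b_i/K_i) = 3.51/388 + 13.2/157 + 5.73/0.846 + 10.4/6.12 = 8.566 d.
K_eq = L / Σ(b_i/K_i) = 32.84 / 8.566 = 3.834 m/day.
Q = K_eq · A · (Δh/L) = 3.834 × 1990 × (23.2/32.84) = 5390 m³/day.

5390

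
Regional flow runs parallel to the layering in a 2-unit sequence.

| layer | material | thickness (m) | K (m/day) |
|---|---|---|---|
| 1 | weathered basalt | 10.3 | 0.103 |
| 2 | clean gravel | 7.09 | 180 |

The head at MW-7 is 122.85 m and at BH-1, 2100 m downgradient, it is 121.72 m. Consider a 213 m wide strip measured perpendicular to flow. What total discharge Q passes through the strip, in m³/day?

Flow is parallel to layering, so each bed carries its own Darcy discharge and the transmissivities add.
Σ(K_i·b_i) = 0.103×10.3 + 180×7.09 = 1277 m²/day.
Hydraulic gradient i = (122.85 − 121.72) / 2100 = 1.13 / 2100 = 0.0005381.
Q = Σ(K_i·b_i) · W · i = 1277 × 213 × 0.0005381 = 146.4 m³/day.

146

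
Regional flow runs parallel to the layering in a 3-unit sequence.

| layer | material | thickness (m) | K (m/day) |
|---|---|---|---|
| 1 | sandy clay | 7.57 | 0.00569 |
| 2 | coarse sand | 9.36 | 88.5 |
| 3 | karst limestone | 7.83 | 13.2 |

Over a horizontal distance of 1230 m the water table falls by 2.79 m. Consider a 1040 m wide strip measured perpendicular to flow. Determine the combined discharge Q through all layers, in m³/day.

2200

Flow is parallel to layering, so each bed carries its own Darcy discharge and the transmissivities add.
Σ(K_i·b_i) = 0.00569×7.57 + 88.5×9.36 + 13.2×7.83 = 931.8 m²/day.
Hydraulic gradient i = Δh / L = 2.79 / 1230 = 0.002268.
Q = Σ(K_i·b_i) · W · i = 931.8 × 1040 × 0.002268 = 2198 m³/day.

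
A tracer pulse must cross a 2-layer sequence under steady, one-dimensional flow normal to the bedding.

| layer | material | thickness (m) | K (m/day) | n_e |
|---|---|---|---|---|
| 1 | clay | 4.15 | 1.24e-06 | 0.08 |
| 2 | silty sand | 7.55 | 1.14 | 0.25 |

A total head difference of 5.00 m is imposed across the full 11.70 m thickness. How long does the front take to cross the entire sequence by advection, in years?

With flow normal to the layers, continuity requires the same specific discharge q through every layer.
Σ(b_i/K_i) = 4.15/1.24e-06 + 7.55/1.14 = 3.347e+06 d.
q = Δh / Σ(b_i/K_i) = 5.00 / 3.347e+06 = 1.494e-06 m/day.
In each layer the seepage velocity is v_i = q/n_i, so the layer transit time is t_i = b_i·n_i / q:
  layer 1 (clay): t_1 = 4.15 × 0.08 / 1.494e-06 = 2.222e+05 d
  layer 2 (silty sand): t_2 = 7.55 × 0.25 / 1.494e-06 = 1.263e+06 d
Total t = Σ t_i = 1.486e+06 days = 4067 years.

4070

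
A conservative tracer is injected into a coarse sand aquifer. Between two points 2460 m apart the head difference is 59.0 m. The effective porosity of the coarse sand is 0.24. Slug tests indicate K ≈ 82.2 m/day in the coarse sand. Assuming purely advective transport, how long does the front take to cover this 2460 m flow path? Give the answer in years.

Hydraulic gradient i = Δh / L = 59.0 / 2460 = 0.02398.
Darcy flux q = K · i = 82.20 × 0.02398 = 1.971 m/day.
Seepage velocity v = q / n_e = 1.971 / 0.24 = 8.214 m/day.
Travel time t = L / v = 2460 / 8.214 = 299.5 days = 0.8199 years.

0.820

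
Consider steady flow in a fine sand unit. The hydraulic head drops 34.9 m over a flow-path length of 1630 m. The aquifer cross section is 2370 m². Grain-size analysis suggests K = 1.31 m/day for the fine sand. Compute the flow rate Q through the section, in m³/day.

Hydraulic gradient i = Δh / L = 34.9 / 1630 = 0.02141.
Darcy's law: Q = K · A · i = 1.310 × 2370 × 0.02141 = 66.47 m³/day.

66.5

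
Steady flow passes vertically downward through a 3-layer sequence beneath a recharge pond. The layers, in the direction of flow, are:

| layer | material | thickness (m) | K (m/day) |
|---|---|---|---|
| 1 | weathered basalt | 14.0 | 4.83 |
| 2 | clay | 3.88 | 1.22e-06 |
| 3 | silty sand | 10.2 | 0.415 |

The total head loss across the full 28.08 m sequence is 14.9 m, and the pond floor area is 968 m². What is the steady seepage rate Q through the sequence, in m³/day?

Flow is perpendicular to layering, so the layers act in series and the equivalent K is the thickness-weighted harmonic mean.
Total thickness L = 14.0 + 3.88 + 10.2 = 28.08 m.
Σ(b_i/K_i) = 14.0/4.83 + 3.88/1.22e-06 + 10.2/0.415 = 3.180e+06 d.
K_eq = L / Σ(b_i/K_i) = 28.08 / 3.180e+06 = 8.829e-06 m/day.
Q = K_eq · A · (Δh/L) = 8.829e-06 × 968 × (14.9/28.08) = 0.004535 m³/day.

0.00454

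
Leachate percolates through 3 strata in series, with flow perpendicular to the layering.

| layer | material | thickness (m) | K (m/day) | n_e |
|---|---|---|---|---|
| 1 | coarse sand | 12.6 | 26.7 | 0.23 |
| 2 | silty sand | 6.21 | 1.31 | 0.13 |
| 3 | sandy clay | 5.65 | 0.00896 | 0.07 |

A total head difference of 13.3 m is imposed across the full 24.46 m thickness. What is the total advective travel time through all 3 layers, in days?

196

With flow normal to the layers, continuity requires the same specific discharge q through every layer.
Σ(b_i/K_i) = 12.6/26.7 + 6.21/1.31 + 5.65/0.00896 = 635.8 d.
q = Δh / Σ(b_i/K_i) = 13.3 / 635.8 = 0.02092 m/day.
In each layer the seepage velocity is v_i = q/n_i, so the layer transit time is t_i = b_i·n_i / q:
  layer 1 (coarse sand): t_1 = 12.6 × 0.23 / 0.02092 = 138.5 d
  layer 2 (silty sand): t_2 = 6.21 × 0.13 / 0.02092 = 38.59 d
  layer 3 (sandy clay): t_3 = 5.65 × 0.07 / 0.02092 = 18.91 d
Total t = Σ t_i = 196.0 days.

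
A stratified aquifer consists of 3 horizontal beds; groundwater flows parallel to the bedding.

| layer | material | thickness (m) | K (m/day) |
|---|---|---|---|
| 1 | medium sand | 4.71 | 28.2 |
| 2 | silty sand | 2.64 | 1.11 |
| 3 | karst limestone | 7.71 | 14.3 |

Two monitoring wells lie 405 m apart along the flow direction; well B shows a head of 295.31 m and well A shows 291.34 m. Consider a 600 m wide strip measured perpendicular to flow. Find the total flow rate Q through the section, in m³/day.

Flow is parallel to layering, so each bed carries its own Darcy discharge and the transmissivities add.
Σ(K_i·b_i) = 28.2×4.71 + 1.11×2.64 + 14.3×7.71 = 246.0 m²/day.
Hydraulic gradient i = (295.31 − 291.34) / 405 = 3.97 / 405 = 0.009802.
Q = Σ(K_i·b_i) · W · i = 246.0 × 600 × 0.009802 = 1447 m³/day.

1450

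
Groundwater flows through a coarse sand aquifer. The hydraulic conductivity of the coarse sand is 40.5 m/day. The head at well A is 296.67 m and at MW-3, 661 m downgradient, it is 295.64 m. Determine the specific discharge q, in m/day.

Hydraulic gradient i = (296.67 − 295.64) / 661 = 1.03 / 661 = 0.001558.
Specific discharge q = K · i = 40.50 × 0.001558 = 0.06311 m/day.

0.0631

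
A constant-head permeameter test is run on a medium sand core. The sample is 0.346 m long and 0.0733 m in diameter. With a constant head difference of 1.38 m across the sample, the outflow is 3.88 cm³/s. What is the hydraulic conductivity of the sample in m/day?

19.9

Cross-sectional area A = π·(d/2)² = π × (0.0733/2)² = 0.004220 m².
Convert discharge: 3.88 cm³/s = 3.880e-06 m³/s.
Darcy's law rearranged: K = Q·L / (A·Δh) = 3.880e-06 × 0.346 / (0.004220 × 1.38) = 0.0002305 m/s = 19.92 m/day.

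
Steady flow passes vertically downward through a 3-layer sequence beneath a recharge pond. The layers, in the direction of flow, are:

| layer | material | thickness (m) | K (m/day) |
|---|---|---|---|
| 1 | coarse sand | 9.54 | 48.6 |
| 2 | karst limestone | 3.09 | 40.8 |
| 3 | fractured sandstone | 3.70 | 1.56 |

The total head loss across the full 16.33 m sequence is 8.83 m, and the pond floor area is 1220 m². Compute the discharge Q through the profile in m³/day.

4070

Flow is perpendicular to layering, so the layers act in series and the equivalent K is the thickness-weighted harmonic mean.
Total thickness L = 9.54 + 3.09 + 3.70 = 16.33 m.
Σ(b_i/K_i) = 9.54/48.6 + 3.09/40.8 + 3.70/1.56 = 2.644 d.
K_eq = L / Σ(b_i/K_i) = 16.33 / 2.644 = 6.177 m/day.
Q = K_eq · A · (Δh/L) = 6.177 × 1220 × (8.83/16.33) = 4075 m³/day.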